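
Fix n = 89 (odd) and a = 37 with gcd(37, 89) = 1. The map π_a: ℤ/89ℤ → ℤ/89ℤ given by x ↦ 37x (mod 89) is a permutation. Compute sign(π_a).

Orbit of 1 under x↦37x: [1, 37, 34, 12, 88, 52, 55]… (length divides ord_89(37)).
12 cycles of lengths [8, 8, 8, 8, 8, 8, 8, 8, 8, 8, 8, 1].
n − c = 89 − 12 = 77; sign = (−1)^77 = -1.
(37|89)_J = -1 (Zolotarev's lemma cross-check).

-1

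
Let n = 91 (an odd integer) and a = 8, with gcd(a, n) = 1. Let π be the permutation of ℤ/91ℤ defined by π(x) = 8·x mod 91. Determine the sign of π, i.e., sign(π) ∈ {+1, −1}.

-1

Trace 57: π^k(57) = [57, 1, 8, 64] for k=0..3.
π_8 has 28 disjoint cycles with lengths [4, 4, 4, 4, 4, 4, 4, 4, 4, 4, 4, 4, 4, 4, 4, 4, 4, 4, 4, 4, 4, 1, 1, 1, 1, 1, 1, 1] on {0,…,90}.
Σ(ℓ_i−1) = 91−28 = 63; sign = (−1)^63 = -1.
The Jacobi symbol (8|91) = -1 (Zolotarev) agrees.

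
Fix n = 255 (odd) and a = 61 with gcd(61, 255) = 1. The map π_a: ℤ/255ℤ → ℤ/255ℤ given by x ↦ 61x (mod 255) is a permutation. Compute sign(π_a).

Orbit of 226 under x↦61x: [226, 16, 211, 121, 241, 166, 181]… (length divides ord_255(61)).
Cycle lengths of π_61 on ℤ/255ℤ: [16, 16, 16, 16, 16, 16, 16, 16, 16, 16, 16, 16, 16, 16, 16, 1, 1, 1, 1, 1, 1, 1, 1, 1, 1, 1, 1, 1, 1, 1]; 30 cycles in total.
With 30 cycles on 255 points, sign = (−1)^{255−30} = -1.
Via Zolotarev, sign(π_{61}) = (61|255) = -1.

-1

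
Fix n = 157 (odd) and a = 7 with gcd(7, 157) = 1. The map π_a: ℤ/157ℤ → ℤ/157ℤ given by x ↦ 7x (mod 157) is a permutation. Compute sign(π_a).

Start at x=101: 101 → 79 → 82 → 103 → 93 → 23 → 4 → … (one orbit).
π_7 has 4 disjoint cycles with lengths [52, 52, 52, 1] on {0,…,156}.
n − c = 157 − 4 = 153; sign = (−1)^153 = -1.
Zolotarev: (7|157) = -1, matching the cycle-count sign.

-1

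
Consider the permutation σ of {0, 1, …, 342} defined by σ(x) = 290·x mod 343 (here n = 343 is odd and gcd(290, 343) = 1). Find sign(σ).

-1

Trace 191: π^k(191) = [191, 167, 67, 222, 239, 24, 100] for k=0..6.
Cycle type of π: 294 + 42 + 6 + 1; total 4 cycles.
343 − 4 = 339 transpositions; sign(π) = (−1)^339 = -1.
Via Zolotarev, sign(π_{290}) = (290|343) = -1.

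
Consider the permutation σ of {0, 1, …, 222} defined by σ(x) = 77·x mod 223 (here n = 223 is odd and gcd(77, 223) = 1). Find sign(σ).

-1

Trace 183: π^k(183) = [183, 42, 112, 150, 177, 26, 218] for k=0..6.
Cycle type of π: 222 + 1; total 2 cycles.
Σ(ℓ_i−1) = 223−2 = 221; sign = (−1)^221 = -1.
Check: (77/223) = -1 by Zolotarev.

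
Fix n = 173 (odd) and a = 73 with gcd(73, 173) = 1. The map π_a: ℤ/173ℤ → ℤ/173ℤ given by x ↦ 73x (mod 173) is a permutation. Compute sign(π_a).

+1

Orbit of 90 under x↦73x: [90, 169, 54, 136, 67, 47, 144]… (length divides ord_173(73)).
The orbit structure of x ↦ 73x mod 173: 3 orbits of sizes [86, 86, 1].
Σ(ℓ_i−1) = 173−3 = 170; sign = (−1)^170 = +1.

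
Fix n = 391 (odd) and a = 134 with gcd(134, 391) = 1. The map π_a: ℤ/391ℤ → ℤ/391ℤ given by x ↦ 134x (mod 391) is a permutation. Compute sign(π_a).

-1

Start at x=50: 50 → 53 → 64 → 365 → 35 → 389 → 123 → … (one orbit).
Cycle type of π: 88×4 + 22 + 8×2 + 1; total 8 cycles.
391 − 8 = 383 transpositions; sign(π) = (−1)^383 = -1.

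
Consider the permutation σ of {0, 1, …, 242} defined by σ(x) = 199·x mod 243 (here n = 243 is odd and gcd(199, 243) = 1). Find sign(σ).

+1

Start at x=37: 37 → 73 → 190 → 145 → 181 → 55 → 10 → … (one orbit).
27 cycles of lengths [27, 27, 27, 27, 27, 27, 9, 9, 9, 9, 9, 9, 3, 3, 3, 3, 3, 3, 1, 1, 1, 1, 1, 1, 1, 1, 1].
Σ(ℓ_i−1) = 243−27 = 216; sign = (−1)^216 = +1.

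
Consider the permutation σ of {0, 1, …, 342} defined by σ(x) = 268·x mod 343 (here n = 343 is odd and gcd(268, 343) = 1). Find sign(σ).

Trace 32: π^k(32) = [32, 1, 268, 137, 15, 247, 340] for k=0..6.
Cycle type of π: 147×2 + 21×2 + 3×2 + 1; total 7 cycles.
n − c = 343 − 7 = 336; sign = (−1)^336 = +1.

+1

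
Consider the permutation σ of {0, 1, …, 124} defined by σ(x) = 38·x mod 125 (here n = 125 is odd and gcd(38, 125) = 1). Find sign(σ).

Start at x=77: 77 → 51 → 63 → 19 → 97 → 61 → 68 → … (one orbit).
Decompose π into cycles: lengths [100, 20, 4, 1] (4 cycles, including the fixed point 0).
With 4 cycles on 125 points, sign = (−1)^{125−4} = -1.
Check: (38/125) = -1 by Zolotarev.

-1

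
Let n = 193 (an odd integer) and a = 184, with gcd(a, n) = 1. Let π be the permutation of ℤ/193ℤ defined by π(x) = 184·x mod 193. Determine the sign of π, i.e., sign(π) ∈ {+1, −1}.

+1

Start at x=81: 81 → 43 → 192 → 9 → 112 → 150 → 1 → … (one orbit).
25 cycles of lengths [8, 8, 8, 8, 8, 8, 8, 8, 8, 8, 8, 8, 8, 8, 8, 8, 8, 8, 8, 8, 8, 8, 8, 8, 1].
193 − 25 = 168 transpositions; sign(π) = (−1)^168 = +1.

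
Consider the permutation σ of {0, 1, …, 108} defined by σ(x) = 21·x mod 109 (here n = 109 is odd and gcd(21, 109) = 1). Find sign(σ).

+1

Trace 48: π^k(48) = [48, 27, 22, 26, 1, 21, 5] for k=0..6.
Cycle type of π: 27×4 + 1; total 5 cycles.
109 − 5 = 104 transpositions; sign(π) = (−1)^104 = +1.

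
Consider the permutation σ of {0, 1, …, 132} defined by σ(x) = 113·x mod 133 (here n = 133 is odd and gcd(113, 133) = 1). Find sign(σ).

-1

Orbit of 113 under x↦113x: [113, 1]… (length divides ord_133(113)).
π_113 has 70 disjoint cycles with lengths [2, 2, 2, 2, 2, 2, 2, 2, 2, 2, 2, 2, 2, 2, 2, 2, 2, 2, 2, 2, 2, 2, 2, 2, 2, 2, 2, 2, 2, 2, 2, 2, 2, 2, 2, 2, 2, 2, 2, 2, 2, 2, 2, 2, 2, 2, 2, 2, 2, 2, 2, 2, 2, 2, 2, 2, 2, 2, 2, 2, 2, 2, 2, 1, 1, 1, 1, 1, 1, 1] on {0,…,132}.
n − c = 133 − 70 = 63; sign = (−1)^63 = -1.
The Jacobi symbol (113|133) = -1 (Zolotarev) agrees.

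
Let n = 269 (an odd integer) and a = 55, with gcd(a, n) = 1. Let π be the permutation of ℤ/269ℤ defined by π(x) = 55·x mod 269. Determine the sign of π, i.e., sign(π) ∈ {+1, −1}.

Trace 9: π^k(9) = [9, 226, 56, 121, 199, 185, 222] for k=0..6.
Decompose π into cycles: lengths [134, 134, 1] (3 cycles, including the fixed point 0).
269 − 3 = 266 transpositions; sign(π) = (−1)^266 = +1.

+1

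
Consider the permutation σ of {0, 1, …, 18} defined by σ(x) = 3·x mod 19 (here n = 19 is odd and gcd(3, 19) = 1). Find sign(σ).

-1

Start at x=13: 13 → 1 → 3 → 9 → 8 → 5 → 15 → … (one orbit).
2 cycles of lengths [18, 1].
With 2 cycles on 19 points, sign = (−1)^{19−2} = -1.
The Jacobi symbol (3|19) = -1 (Zolotarev) agrees.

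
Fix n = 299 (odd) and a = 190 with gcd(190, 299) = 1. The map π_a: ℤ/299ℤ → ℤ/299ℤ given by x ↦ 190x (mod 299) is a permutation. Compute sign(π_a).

-1

Trace 170: π^k(170) = [170, 8, 25, 265, 118, 294, 246] for k=0..6.
Decompose π into cycles: lengths [44, 44, 44, 44, 44, 44, 11, 11, 4, 4, 4, 1] (12 cycles, including the fixed point 0).
n − c = 299 − 12 = 287; sign = (−1)^287 = -1.
Zolotarev: (190|299) = -1, matching the cycle-count sign.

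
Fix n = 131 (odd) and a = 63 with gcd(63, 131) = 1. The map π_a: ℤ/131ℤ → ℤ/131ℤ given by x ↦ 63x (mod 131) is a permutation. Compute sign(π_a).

+1

Orbit of 80 under x↦63x: [80, 62, 107, 60, 112, 113, 45]… (length divides ord_131(63)).
Cycle type of π: 13×10 + 1; total 11 cycles.
With 11 cycles on 131 points, sign = (−1)^{131−11} = +1.
Check: (63/131) = +1 by Zolotarev.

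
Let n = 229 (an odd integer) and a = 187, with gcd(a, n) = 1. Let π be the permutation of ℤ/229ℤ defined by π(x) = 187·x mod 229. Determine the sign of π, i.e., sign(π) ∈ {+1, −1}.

+1

Start at x=44: 44 → 213 → 214 → 172 → 104 → 212 → 27 → … (one orbit).
Cycle type of π: 38×6 + 1; total 7 cycles.
With 7 cycles on 229 points, sign = (−1)^{229−7} = +1.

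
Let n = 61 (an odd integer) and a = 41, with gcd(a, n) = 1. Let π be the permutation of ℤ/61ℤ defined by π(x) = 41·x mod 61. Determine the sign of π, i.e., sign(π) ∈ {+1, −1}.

Start at x=58: 58 → 60 → 20 → 27 → 9 → 3 → 1 → … (one orbit).
Cycle lengths of π_41 on ℤ/61ℤ: [10, 10, 10, 10, 10, 10, 1]; 7 cycles in total.
With 7 cycles on 61 points, sign = (−1)^{61−7} = +1.
(41|61)_J = +1 (Zolotarev's lemma cross-check).

+1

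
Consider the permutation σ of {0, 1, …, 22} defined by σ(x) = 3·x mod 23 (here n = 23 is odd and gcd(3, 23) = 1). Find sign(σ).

+1

Orbit of 9 under x↦3x: [9, 4, 12, 13, 16, 2, 6]… (length divides ord_23(3)).
Cycle type of π: 11×2 + 1; total 3 cycles.
n − c = 23 − 3 = 20; sign = (−1)^20 = +1.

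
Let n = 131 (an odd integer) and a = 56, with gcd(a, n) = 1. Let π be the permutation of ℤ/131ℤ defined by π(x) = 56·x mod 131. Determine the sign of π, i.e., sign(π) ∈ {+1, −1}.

-1

Orbit of 22 under x↦56x: [22, 53, 86, 100, 98, 117, 2]… (length divides ord_131(56)).
Cycle type of π: 130 + 1; total 2 cycles.
131 − 2 = 129 transpositions; sign(π) = (−1)^129 = -1.
(56|131)_J = -1 (Zolotarev's lemma cross-check).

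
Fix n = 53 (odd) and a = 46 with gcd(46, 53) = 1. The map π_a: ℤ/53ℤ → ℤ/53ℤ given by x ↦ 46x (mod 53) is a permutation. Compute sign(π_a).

+1

Start at x=15: 15 → 1 → 46 → 49 → 28 → 16 → 47 → … (one orbit).
Decompose π into cycles: lengths [13, 13, 13, 13, 1] (5 cycles, including the fixed point 0).
5 cycles on 53: each ℓ→(−1)^(ℓ−1), product (−1)^48 = +1.
Check: (46/53) = +1 by Zolotarev.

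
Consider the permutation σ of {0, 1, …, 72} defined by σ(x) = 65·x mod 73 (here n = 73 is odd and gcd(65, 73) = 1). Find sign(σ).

Start at x=8: 8 → 9 → 1 → 65 → 64 → 72 → 8 (one orbit).
Cycle lengths of π_65 on ℤ/73ℤ: [6, 6, 6, 6, 6, 6, 6, 6, 6, 6, 6, 6, 1]; 13 cycles in total.
73 − 13 = 60 transpositions; sign(π) = (−1)^60 = +1.
Via Zolotarev, sign(π_{65}) = (65|73) = +1.

+1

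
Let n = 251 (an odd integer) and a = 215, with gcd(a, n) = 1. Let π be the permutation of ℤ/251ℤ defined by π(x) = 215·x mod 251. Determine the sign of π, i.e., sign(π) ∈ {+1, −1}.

Start at x=2: 2 → 179 → 82 → 60 → 99 → 201 → 43 → … (one orbit).
π_215 has 2 disjoint cycles with lengths [250, 1] on {0,…,250}.
n − c = 251 − 2 = 249; sign = (−1)^249 = -1.
The Jacobi symbol (215|251) = -1 (Zolotarev) agrees.

-1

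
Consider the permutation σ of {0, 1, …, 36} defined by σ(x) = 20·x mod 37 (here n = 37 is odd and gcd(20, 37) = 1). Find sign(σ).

-1

Start at x=13: 13 → 1 → 20 → 30 → 8 → 12 → 18 → … (one orbit).
Cycle type of π: 36 + 1; total 2 cycles.
2 cycles on 37: each ℓ→(−1)^(ℓ−1), product (−1)^35 = -1.
Check: (20/37) = -1 by Zolotarev.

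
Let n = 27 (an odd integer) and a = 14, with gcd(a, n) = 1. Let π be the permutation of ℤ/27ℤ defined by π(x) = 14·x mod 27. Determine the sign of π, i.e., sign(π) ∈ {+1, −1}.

-1

Start at x=26: 26 → 13 → 20 → 10 → 5 → 16 → 8 → … (one orbit).
4 cycles of lengths [18, 6, 2, 1].
27 − 4 = 23 transpositions; sign(π) = (−1)^23 = -1.
(14|27)_J = -1 (Zolotarev's lemma cross-check).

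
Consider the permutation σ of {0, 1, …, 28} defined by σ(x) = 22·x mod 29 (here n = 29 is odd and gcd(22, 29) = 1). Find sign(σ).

+1

Trace 23: π^k(23) = [23, 13, 25, 28, 7, 9, 24] for k=0..6.
The orbit structure of x ↦ 22x mod 29: 3 orbits of sizes [14, 14, 1].
With 3 cycles on 29 points, sign = (−1)^{29−3} = +1.
Check: (22/29) = +1 by Zolotarev.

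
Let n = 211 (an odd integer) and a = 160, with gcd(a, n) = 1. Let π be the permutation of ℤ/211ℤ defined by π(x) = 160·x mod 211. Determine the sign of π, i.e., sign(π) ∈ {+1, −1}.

-1

Trace 80: π^k(80) = [80, 140, 34, 165, 25, 202, 37] for k=0..6.
Cycle type of π: 210 + 1; total 2 cycles.
Σ(ℓ_i−1) = 211−2 = 209; sign = (−1)^209 = -1.
The Jacobi symbol (160|211) = -1 (Zolotarev) agrees.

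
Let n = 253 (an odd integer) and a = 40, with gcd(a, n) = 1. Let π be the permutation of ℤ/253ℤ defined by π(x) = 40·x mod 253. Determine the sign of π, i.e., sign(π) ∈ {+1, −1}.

+1

Start at x=204: 204 → 64 → 30 → 188 → 183 → 236 → 79 → … (one orbit).
The orbit structure of x ↦ 40x mod 253: 5 orbits of sizes [110, 110, 22, 10, 1].
5 cycles on 253: each ℓ→(−1)^(ℓ−1), product (−1)^248 = +1.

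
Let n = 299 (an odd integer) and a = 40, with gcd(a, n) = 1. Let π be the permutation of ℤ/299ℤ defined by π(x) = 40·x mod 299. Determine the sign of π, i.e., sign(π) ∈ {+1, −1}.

Trace 157: π^k(157) = [157, 1, 40, 105, 14, 261, 274] for k=0..6.
The orbit structure of x ↦ 40x mod 299: 26 orbits of sizes [22, 22, 22, 22, 22, 22, 22, 22, 22, 22, 22, 22, 22, 1, 1, 1, 1, 1, 1, 1, 1, 1, 1, 1, 1, 1].
Σ(ℓ_i−1) = 299−26 = 273; sign = (−1)^273 = -1.
The Jacobi symbol (40|299) = -1 (Zolotarev) agrees.

-1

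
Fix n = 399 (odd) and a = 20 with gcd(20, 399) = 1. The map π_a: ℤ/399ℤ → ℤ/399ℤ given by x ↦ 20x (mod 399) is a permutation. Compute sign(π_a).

+1

Start at x=20: 20 → 1 → 20 (one orbit).
Decompose π into cycles: lengths [2, 2, 2, 2, 2, 2, 2, 2, 2, 2, 2, 2, 2, 2, 2, 2, 2, 2, 2, 2, 2, 2, 2, 2, 2, 2, 2, 2, 2, 2, 2, 2, 2, 2, 2, 2, 2, 2, 2, 2, 2, 2, 2, 2, 2, 2, 2, 2, 2, 2, 2, 2, 2, 2, 2, 2, 2, 2, 2, 2, 2, 2, 2, 2, 2, 2, 2, 2, 2, 2, 2, 2, 2, 2, 2, 2, 2, 2, 2, 2, 2, 2, 2, 2, 2, 2, 2, 2, 2, 2, 2, 2, 2, 2, 2, 2, 2, 2, 2, 2, 2, 2, 2, 2, 2, 2, 2, 2, 2, 2, 2, 2, 2, 2, 2, 2, 2, 2, 2, 2, 2, 2, 2, 2, 2, 2, 2, 2, 2, 2, 2, 2, 2, 2, 2, 2, 2, 2, 2, 2, 2, 2, 2, 2, 2, 2, 2, 2, 2, 2, 2, 2, 2, 2, 2, 2, 2, 2, 2, 2, 2, 2, 2, 2, 2, 2, 2, 2, 2, 2, 2, 2, 2, 2, 2, 2, 2, 2, 2, 2, 2, 2, 2, 2, 2, 2, 2, 2, 2, 2, 1, 1, 1, 1, 1, 1, 1, 1, 1, 1, 1, 1, 1, 1, 1, 1, 1, 1, 1] (209 cycles, including the fixed point 0).
With 209 cycles on 399 points, sign = (−1)^{399−209} = +1.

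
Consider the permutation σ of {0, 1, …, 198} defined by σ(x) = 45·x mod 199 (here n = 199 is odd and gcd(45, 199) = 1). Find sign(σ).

Start at x=28: 28 → 66 → 184 → 121 → 72 → 56 → 132 → … (one orbit).
π_45 has 3 disjoint cycles with lengths [99, 99, 1] on {0,…,198}.
sign(π) = (−1)^{n − #cycles} = (−1)^{199−3} = (−1)^196 = +1.
Check: (45/199) = +1 by Zolotarev.

+1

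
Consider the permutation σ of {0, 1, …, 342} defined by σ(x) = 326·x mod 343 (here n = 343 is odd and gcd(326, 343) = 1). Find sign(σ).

+1

Trace 232: π^k(232) = [232, 172, 163, 316, 116, 86, 253] for k=0..6.
7 cycles of lengths [147, 147, 21, 21, 3, 3, 1].
sign(π) = (−1)^{n − #cycles} = (−1)^{343−7} = (−1)^336 = +1.
(326|343)_J = +1 (Zolotarev's lemma cross-check).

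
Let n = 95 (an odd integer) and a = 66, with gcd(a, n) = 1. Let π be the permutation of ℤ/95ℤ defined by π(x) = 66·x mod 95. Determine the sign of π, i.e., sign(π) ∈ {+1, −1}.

+1

Trace 81: π^k(81) = [81, 26, 6, 16, 11, 61, 36] for k=0..6.
15 cycles of lengths [9, 9, 9, 9, 9, 9, 9, 9, 9, 9, 1, 1, 1, 1, 1].
95 − 15 = 80 transpositions; sign(π) = (−1)^80 = +1.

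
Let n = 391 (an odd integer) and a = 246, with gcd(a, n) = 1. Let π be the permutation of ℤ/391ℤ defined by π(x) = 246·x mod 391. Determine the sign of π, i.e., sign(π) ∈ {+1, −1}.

Start at x=98: 98 → 257 → 271 → 196 → 123 → 151 → 1 → … (one orbit).
The orbit structure of x ↦ 246x mod 391: 9 orbits of sizes [88, 88, 88, 88, 11, 11, 8, 8, 1].
9 cycles on 391: each ℓ→(−1)^(ℓ−1), product (−1)^382 = +1.
(246|391)_J = +1 (Zolotarev's lemma cross-check).

+1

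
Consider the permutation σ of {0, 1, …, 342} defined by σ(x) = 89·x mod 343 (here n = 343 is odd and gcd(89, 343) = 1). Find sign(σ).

-1

Trace 340: π^k(340) = [340, 76, 247, 31, 15, 306, 137] for k=0..6.
Cycle type of π: 294 + 42 + 6 + 1; total 4 cycles.
n − c = 343 − 4 = 339; sign = (−1)^339 = -1.
Check: (89/343) = -1 by Zolotarev.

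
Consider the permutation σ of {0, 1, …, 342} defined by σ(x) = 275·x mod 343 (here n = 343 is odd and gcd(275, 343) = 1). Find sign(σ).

Start at x=79: 79 → 116 → 1 → 275 → 165 → 99 → 128 → … (one orbit).
Cycle type of π: 21×14 + 3×16 + 1; total 31 cycles.
With 31 cycles on 343 points, sign = (−1)^{343−31} = +1.

+1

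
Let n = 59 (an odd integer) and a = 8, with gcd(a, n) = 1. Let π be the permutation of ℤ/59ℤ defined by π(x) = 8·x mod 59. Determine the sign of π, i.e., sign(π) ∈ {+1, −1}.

-1

Orbit of 5 under x↦8x: [5, 40, 25, 23, 7, 56, 35]… (length divides ord_59(8)).
Cycle lengths of π_8 on ℤ/59ℤ: [58, 1]; 2 cycles in total.
2 cycles on 59: each ℓ→(−1)^(ℓ−1), product (−1)^57 = -1.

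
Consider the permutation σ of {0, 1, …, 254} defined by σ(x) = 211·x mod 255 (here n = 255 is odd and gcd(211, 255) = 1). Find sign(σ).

-1

Trace 241: π^k(241) = [241, 106, 181, 196, 46, 16, 61] for k=0..6.
Decompose π into cycles: lengths [16, 16, 16, 16, 16, 16, 16, 16, 16, 16, 16, 16, 16, 16, 16, 1, 1, 1, 1, 1, 1, 1, 1, 1, 1, 1, 1, 1, 1, 1] (30 cycles, including the fixed point 0).
With 30 cycles on 255 points, sign = (−1)^{255−30} = -1.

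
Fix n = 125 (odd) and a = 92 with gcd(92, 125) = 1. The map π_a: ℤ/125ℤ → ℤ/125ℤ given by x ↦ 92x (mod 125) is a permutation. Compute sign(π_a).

Start at x=104: 104 → 68 → 6 → 52 → 34 → 3 → 26 → … (one orbit).
π_92 has 4 disjoint cycles with lengths [100, 20, 4, 1] on {0,…,124}.
With 4 cycles on 125 points, sign = (−1)^{125−4} = -1.
Zolotarev: (92|125) = -1, matching the cycle-count sign.

-1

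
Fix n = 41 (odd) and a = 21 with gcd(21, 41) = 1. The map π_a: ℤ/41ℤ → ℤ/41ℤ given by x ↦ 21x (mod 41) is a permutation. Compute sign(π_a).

+1

Start at x=25: 25 → 33 → 37 → 39 → 40 → 20 → 10 → … (one orbit).
π_21 has 3 disjoint cycles with lengths [20, 20, 1] on {0,…,40}.
3 cycles on 41: each ℓ→(−1)^(ℓ−1), product (−1)^38 = +1.
The Jacobi symbol (21|41) = +1 (Zolotarev) agrees.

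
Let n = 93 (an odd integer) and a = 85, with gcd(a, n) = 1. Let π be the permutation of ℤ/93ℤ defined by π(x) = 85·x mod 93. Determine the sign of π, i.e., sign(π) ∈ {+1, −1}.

Trace 4: π^k(4) = [4, 61, 70, 91, 16, 58, 1] for k=0..6.
The orbit structure of x ↦ 85x mod 93: 12 orbits of sizes [10, 10, 10, 10, 10, 10, 10, 10, 10, 1, 1, 1].
n − c = 93 − 12 = 81; sign = (−1)^81 = -1.

-1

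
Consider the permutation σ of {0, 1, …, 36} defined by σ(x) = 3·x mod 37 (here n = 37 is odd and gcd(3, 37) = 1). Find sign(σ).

+1

Trace 33: π^k(33) = [33, 25, 1, 3, 9, 27, 7] for k=0..6.
Cycle lengths of π_3 on ℤ/37ℤ: [18, 18, 1]; 3 cycles in total.
sign(π) = (−1)^{n − #cycles} = (−1)^{37−3} = (−1)^34 = +1.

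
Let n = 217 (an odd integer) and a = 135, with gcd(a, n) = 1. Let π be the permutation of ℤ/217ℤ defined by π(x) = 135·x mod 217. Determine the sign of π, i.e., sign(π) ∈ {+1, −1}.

Orbit of 193 under x↦135x: [193, 15, 72, 172, 1, 135, 214]… (length divides ord_217(135)).
Cycle type of π: 30×7 + 3×2 + 1; total 10 cycles.
217 − 10 = 207 transpositions; sign(π) = (−1)^207 = -1.
Via Zolotarev, sign(π_{135}) = (135|217) = -1.

-1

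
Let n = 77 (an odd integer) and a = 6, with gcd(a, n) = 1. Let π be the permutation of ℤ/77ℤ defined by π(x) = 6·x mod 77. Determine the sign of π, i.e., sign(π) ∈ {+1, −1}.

+1

Start at x=71: 71 → 41 → 15 → 13 → 1 → 6 → 36 → … (one orbit).
Decompose π into cycles: lengths [10, 10, 10, 10, 10, 10, 10, 2, 2, 2, 1] (11 cycles, including the fixed point 0).
77 − 11 = 66 transpositions; sign(π) = (−1)^66 = +1.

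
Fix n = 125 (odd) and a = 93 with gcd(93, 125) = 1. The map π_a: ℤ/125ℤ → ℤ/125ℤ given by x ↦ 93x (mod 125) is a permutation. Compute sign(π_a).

-1

Orbit of 74 under x↦93x: [74, 7, 26, 43, 124, 32, 101]… (length divides ord_125(93)).
π_93 has 12 disjoint cycles with lengths [20, 20, 20, 20, 20, 4, 4, 4, 4, 4, 4, 1] on {0,…,124}.
sign(π) = (−1)^{n − #cycles} = (−1)^{125−12} = (−1)^113 = -1.
Via Zolotarev, sign(π_{93}) = (93|125) = -1.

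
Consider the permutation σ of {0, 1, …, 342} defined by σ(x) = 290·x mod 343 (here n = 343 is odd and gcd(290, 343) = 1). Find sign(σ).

Trace 6: π^k(6) = [6, 25, 47, 253, 311, 324, 321] for k=0..6.
Cycle lengths of π_290 on ℤ/343ℤ: [294, 42, 6, 1]; 4 cycles in total.
With 4 cycles on 343 points, sign = (−1)^{343−4} = -1.
Check: (290/343) = -1 by Zolotarev.

-1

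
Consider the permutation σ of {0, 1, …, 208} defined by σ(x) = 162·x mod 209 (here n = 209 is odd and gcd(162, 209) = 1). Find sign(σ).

Trace 25: π^k(25) = [25, 79, 49, 205, 188, 151, 9] for k=0..6.
Cycle lengths of π_162 on ℤ/209ℤ: [90, 90, 18, 10, 1]; 5 cycles in total.
sign(π) = (−1)^{n − #cycles} = (−1)^{209−5} = (−1)^204 = +1.
Check: (162/209) = +1 by Zolotarev.

+1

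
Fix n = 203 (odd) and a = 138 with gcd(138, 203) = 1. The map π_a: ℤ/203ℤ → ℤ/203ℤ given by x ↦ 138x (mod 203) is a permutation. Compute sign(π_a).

Orbit of 198 under x↦138x: [198, 122, 190, 33, 88, 167, 107]… (length divides ord_203(138)).
Cycle type of π: 42×4 + 14×2 + 6 + 1; total 8 cycles.
n − c = 203 − 8 = 195; sign = (−1)^195 = -1.
Via Zolotarev, sign(π_{138}) = (138|203) = -1.

-1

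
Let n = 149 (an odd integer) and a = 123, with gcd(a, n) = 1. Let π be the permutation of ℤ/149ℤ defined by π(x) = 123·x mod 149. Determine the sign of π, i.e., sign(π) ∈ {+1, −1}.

+1

Start at x=25: 25 → 95 → 63 → 1 → 123 → 80 → 6 → … (one orbit).
The orbit structure of x ↦ 123x mod 149: 5 orbits of sizes [37, 37, 37, 37, 1].
With 5 cycles on 149 points, sign = (−1)^{149−5} = +1.
(123|149)_J = +1 (Zolotarev's lemma cross-check).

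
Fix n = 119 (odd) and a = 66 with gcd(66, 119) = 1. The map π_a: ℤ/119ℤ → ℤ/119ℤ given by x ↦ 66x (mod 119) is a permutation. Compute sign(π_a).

Start at x=104: 104 → 81 → 110 → 1 → 66 → 72 → 111 → … (one orbit).
π_66 has 8 disjoint cycles with lengths [24, 24, 24, 24, 8, 8, 6, 1] on {0,…,118}.
8 cycles on 119: each ℓ→(−1)^(ℓ−1), product (−1)^111 = -1.
Zolotarev: (66|119) = -1, matching the cycle-count sign.

-1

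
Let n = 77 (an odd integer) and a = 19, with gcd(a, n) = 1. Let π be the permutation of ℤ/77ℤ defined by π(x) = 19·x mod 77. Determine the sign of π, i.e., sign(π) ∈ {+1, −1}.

Orbit of 9 under x↦19x: [9, 17, 15, 54, 25, 13, 16]… (length divides ord_77(19)).
Cycle lengths of π_19 on ℤ/77ℤ: [30, 30, 10, 6, 1]; 5 cycles in total.
77 − 5 = 72 transpositions; sign(π) = (−1)^72 = +1.
Via Zolotarev, sign(π_{19}) = (19|77) = +1.

+1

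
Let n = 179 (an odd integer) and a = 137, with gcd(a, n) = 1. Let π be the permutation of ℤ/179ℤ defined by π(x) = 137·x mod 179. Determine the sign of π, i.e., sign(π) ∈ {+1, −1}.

-1

Trace 154: π^k(154) = [154, 155, 113, 87, 105, 65, 134] for k=0..6.
Cycle type of π: 178 + 1; total 2 cycles.
n − c = 179 − 2 = 177; sign = (−1)^177 = -1.
The Jacobi symbol (137|179) = -1 (Zolotarev) agrees.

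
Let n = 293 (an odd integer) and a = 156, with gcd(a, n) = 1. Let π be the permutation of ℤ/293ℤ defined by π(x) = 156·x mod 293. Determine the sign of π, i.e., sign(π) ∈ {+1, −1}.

+1

Start at x=216: 216 → 1 → 156 → 17 → 15 → 289 → 255 → … (one orbit).
π_156 has 3 disjoint cycles with lengths [146, 146, 1] on {0,…,292}.
sign(π) = (−1)^{n − #cycles} = (−1)^{293−3} = (−1)^290 = +1.
(156|293)_J = +1 (Zolotarev's lemma cross-check).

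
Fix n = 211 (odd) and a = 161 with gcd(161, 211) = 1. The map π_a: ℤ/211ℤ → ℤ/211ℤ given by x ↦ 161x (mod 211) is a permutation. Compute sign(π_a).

Orbit of 180 under x↦161x: [180, 73, 148, 196, 117, 58, 54]… (length divides ord_211(161)).
Cycle lengths of π_161 on ℤ/211ℤ: [21, 21, 21, 21, 21, 21, 21, 21, 21, 21, 1]; 11 cycles in total.
11 cycles on 211: each ℓ→(−1)^(ℓ−1), product (−1)^200 = +1.
Via Zolotarev, sign(π_{161}) = (161|211) = +1.

+1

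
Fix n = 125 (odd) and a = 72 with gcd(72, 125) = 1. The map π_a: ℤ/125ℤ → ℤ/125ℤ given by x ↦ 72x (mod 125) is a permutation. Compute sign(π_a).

-1

Start at x=73: 73 → 6 → 57 → 104 → 113 → 11 → 42 → … (one orbit).
π_72 has 4 disjoint cycles with lengths [100, 20, 4, 1] on {0,…,124}.
4 cycles on 125: each ℓ→(−1)^(ℓ−1), product (−1)^121 = -1.
The Jacobi symbol (72|125) = -1 (Zolotarev) agrees.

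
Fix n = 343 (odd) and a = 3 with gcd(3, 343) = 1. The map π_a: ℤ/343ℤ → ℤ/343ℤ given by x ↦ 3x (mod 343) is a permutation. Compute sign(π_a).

-1

Trace 228: π^k(228) = [228, 341, 337, 325, 289, 181, 200] for k=0..6.
The orbit structure of x ↦ 3x mod 343: 4 orbits of sizes [294, 42, 6, 1].
n − c = 343 − 4 = 339; sign = (−1)^339 = -1.
Via Zolotarev, sign(π_{3}) = (3|343) = -1.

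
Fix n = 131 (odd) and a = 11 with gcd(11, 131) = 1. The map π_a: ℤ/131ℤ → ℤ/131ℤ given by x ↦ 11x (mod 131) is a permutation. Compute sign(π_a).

+1

Orbit of 77 under x↦11x: [77, 61, 16, 45, 102, 74, 28]… (length divides ord_131(11)).
π_11 has 3 disjoint cycles with lengths [65, 65, 1] on {0,…,130}.
3 cycles on 131: each ℓ→(−1)^(ℓ−1), product (−1)^128 = +1.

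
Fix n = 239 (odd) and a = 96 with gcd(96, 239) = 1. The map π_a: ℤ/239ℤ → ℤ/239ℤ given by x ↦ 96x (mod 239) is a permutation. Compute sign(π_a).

+1

Orbit of 81 under x↦96x: [81, 128, 99, 183, 121, 144, 201]… (length divides ord_239(96)).
3 cycles of lengths [119, 119, 1].
Σ(ℓ_i−1) = 239−3 = 236; sign = (−1)^236 = +1.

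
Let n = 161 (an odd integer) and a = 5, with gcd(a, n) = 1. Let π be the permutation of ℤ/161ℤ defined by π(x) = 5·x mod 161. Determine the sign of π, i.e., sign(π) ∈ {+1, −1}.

+1

Trace 68: π^k(68) = [68, 18, 90, 128, 157, 141, 61] for k=0..6.
π_5 has 5 disjoint cycles with lengths [66, 66, 22, 6, 1] on {0,…,160}.
sign(π) = (−1)^{n − #cycles} = (−1)^{161−5} = (−1)^156 = +1.
(5|161)_J = +1 (Zolotarev's lemma cross-check).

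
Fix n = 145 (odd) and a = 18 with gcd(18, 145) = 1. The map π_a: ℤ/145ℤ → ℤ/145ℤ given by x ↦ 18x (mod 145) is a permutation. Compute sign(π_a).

+1

Start at x=32: 32 → 141 → 73 → 9 → 17 → 16 → 143 → … (one orbit).
π_18 has 7 disjoint cycles with lengths [28, 28, 28, 28, 28, 4, 1] on {0,…,144}.
n − c = 145 − 7 = 138; sign = (−1)^138 = +1.
Zolotarev: (18|145) = +1, matching the cycle-count sign.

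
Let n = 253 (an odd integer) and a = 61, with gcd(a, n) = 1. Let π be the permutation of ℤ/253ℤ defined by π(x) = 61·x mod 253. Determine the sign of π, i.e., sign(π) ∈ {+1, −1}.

+1

Start at x=179: 179 → 40 → 163 → 76 → 82 → 195 → 4 → … (one orbit).
Cycle type of π: 110×2 + 22 + 10 + 1; total 5 cycles.
5 cycles on 253: each ℓ→(−1)^(ℓ−1), product (−1)^248 = +1.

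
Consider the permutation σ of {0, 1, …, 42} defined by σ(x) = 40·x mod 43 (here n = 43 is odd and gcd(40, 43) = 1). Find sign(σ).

+1

Trace 10: π^k(10) = [10, 13, 4, 31, 36, 21, 23] for k=0..6.
The orbit structure of x ↦ 40x mod 43: 3 orbits of sizes [21, 21, 1].
Σ(ℓ_i−1) = 43−3 = 40; sign = (−1)^40 = +1.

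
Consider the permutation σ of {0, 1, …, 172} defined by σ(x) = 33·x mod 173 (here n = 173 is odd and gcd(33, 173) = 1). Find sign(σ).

+1

Start at x=13: 13 → 83 → 144 → 81 → 78 → 152 → 172 → … (one orbit).
Cycle type of π: 86×2 + 1; total 3 cycles.
sign(π) = (−1)^{n − #cycles} = (−1)^{173−3} = (−1)^170 = +1.
Zolotarev: (33|173) = +1, matching the cycle-count sign.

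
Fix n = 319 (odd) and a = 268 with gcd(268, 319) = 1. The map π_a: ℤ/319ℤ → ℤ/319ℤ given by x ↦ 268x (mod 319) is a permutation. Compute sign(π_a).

Start at x=25: 25 → 1 → 268 → 49 → 53 → 168 → 45 → … (one orbit).
Cycle lengths of π_268 on ℤ/319ℤ: [35, 35, 35, 35, 35, 35, 35, 35, 7, 7, 7, 7, 5, 5, 1]; 15 cycles in total.
319 − 15 = 304 transpositions; sign(π) = (−1)^304 = +1.
Zolotarev: (268|319) = +1, matching the cycle-count sign.

+1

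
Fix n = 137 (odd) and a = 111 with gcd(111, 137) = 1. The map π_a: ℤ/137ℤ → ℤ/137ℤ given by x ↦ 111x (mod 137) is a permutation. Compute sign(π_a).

Orbit of 79 under x↦111x: [79, 1, 111, 128, 97, 81, 86]… (length divides ord_137(111)).
Cycle lengths of π_111 on ℤ/137ℤ: [136, 1]; 2 cycles in total.
2 cycles on 137: each ℓ→(−1)^(ℓ−1), product (−1)^135 = -1.
Check: (111/137) = -1 by Zolotarev.

-1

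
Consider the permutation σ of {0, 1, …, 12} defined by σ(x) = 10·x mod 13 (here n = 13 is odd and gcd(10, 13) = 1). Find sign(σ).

+1

Orbit of 4 under x↦10x: [4, 1, 10, 9, 12, 3]… (length divides ord_13(10)).
Cycle type of π: 6×2 + 1; total 3 cycles.
Σ(ℓ_i−1) = 13−3 = 10; sign = (−1)^10 = +1.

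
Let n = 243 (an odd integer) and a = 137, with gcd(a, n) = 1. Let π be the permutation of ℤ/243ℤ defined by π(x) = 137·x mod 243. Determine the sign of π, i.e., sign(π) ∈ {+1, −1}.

Trace 56: π^k(56) = [56, 139, 89, 43, 59, 64, 20] for k=0..6.
6 cycles of lengths [162, 54, 18, 6, 2, 1].
Σ(ℓ_i−1) = 243−6 = 237; sign = (−1)^237 = -1.

-1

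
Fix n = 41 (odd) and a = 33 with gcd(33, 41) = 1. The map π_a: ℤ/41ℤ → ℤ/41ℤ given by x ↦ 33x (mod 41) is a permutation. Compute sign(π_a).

Start at x=23: 23 → 21 → 37 → 32 → 31 → 39 → 16 → … (one orbit).
Cycle lengths of π_33 on ℤ/41ℤ: [20, 20, 1]; 3 cycles in total.
41 − 3 = 38 transpositions; sign(π) = (−1)^38 = +1.

+1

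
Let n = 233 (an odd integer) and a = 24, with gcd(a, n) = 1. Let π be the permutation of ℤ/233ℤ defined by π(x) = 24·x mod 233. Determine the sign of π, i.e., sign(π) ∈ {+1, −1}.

-1

Trace 207: π^k(207) = [207, 75, 169, 95, 183, 198, 92] for k=0..6.
Decompose π into cycles: lengths [232, 1] (2 cycles, including the fixed point 0).
2 cycles on 233: each ℓ→(−1)^(ℓ−1), product (−1)^231 = -1.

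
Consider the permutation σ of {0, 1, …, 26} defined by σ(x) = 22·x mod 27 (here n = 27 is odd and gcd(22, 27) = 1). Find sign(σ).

Start at x=16: 16 → 1 → 22 → 25 → 10 → 4 → 7 → … (one orbit).
7 cycles of lengths [9, 9, 3, 3, 1, 1, 1].
sign(π) = (−1)^{n − #cycles} = (−1)^{27−7} = (−1)^20 = +1.
Zolotarev: (22|27) = +1, matching the cycle-count sign.

+1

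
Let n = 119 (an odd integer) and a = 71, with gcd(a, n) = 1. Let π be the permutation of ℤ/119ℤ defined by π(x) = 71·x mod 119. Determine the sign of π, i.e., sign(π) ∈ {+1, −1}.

-1

Trace 92: π^k(92) = [92, 106, 29, 36, 57, 1, 71] for k=0..6.
Cycle type of π: 16×7 + 1×7; total 14 cycles.
Σ(ℓ_i−1) = 119−14 = 105; sign = (−1)^105 = -1.
Zolotarev: (71|119) = -1, matching the cycle-count sign.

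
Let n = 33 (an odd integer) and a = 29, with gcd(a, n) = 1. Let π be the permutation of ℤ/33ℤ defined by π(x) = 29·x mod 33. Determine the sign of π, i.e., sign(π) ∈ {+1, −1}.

+1

Orbit of 17 under x↦29x: [17, 31, 8, 1, 29, 16, 2]… (length divides ord_33(29)).
Cycle type of π: 10×3 + 2 + 1; total 5 cycles.
n − c = 33 − 5 = 28; sign = (−1)^28 = +1.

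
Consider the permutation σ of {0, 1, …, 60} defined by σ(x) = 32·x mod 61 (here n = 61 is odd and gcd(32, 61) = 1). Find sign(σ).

Start at x=40: 40 → 60 → 29 → 13 → 50 → 14 → 21 → … (one orbit).
The orbit structure of x ↦ 32x mod 61: 6 orbits of sizes [12, 12, 12, 12, 12, 1].
Σ(ℓ_i−1) = 61−6 = 55; sign = (−1)^55 = -1.
Check: (32/61) = -1 by Zolotarev.

-1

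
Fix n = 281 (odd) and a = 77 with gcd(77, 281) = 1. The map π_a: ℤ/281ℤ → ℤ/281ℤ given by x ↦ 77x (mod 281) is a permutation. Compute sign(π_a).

Orbit of 6 under x↦77x: [6, 181, 168, 10, 208, 280, 204]… (length divides ord_281(77)).
6 cycles of lengths [56, 56, 56, 56, 56, 1].
n − c = 281 − 6 = 275; sign = (−1)^275 = -1.

-1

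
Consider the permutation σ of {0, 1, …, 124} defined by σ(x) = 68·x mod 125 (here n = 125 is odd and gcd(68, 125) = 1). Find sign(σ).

Start at x=57: 57 → 1 → 68 → 124 → 57 (one orbit).
Cycle type of π: 4×31 + 1; total 32 cycles.
n − c = 125 − 32 = 93; sign = (−1)^93 = -1.

-1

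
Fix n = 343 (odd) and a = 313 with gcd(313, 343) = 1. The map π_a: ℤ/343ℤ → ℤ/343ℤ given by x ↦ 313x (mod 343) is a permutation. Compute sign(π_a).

-1

Trace 97: π^k(97) = [97, 177, 178, 148, 19, 116, 293] for k=0..6.
16 cycles of lengths [42, 42, 42, 42, 42, 42, 42, 6, 6, 6, 6, 6, 6, 6, 6, 1].
343 − 16 = 327 transpositions; sign(π) = (−1)^327 = -1.
The Jacobi symbol (313|343) = -1 (Zolotarev) agrees.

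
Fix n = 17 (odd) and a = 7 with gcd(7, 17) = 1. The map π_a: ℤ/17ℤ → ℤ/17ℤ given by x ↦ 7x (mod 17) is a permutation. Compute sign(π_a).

Trace 7: π^k(7) = [7, 15, 3, 4, 11, 9, 12] for k=0..6.
The orbit structure of x ↦ 7x mod 17: 2 orbits of sizes [16, 1].
17 − 2 = 15 transpositions; sign(π) = (−1)^15 = -1.

-1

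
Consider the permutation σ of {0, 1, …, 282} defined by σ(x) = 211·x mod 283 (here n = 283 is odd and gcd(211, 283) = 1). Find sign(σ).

+1

Start at x=199: 199 → 105 → 81 → 111 → 215 → 85 → 106 → … (one orbit).
The orbit structure of x ↦ 211x mod 283: 3 orbits of sizes [141, 141, 1].
3 cycles on 283: each ℓ→(−1)^(ℓ−1), product (−1)^280 = +1.
Zolotarev: (211|283) = +1, matching the cycle-count sign.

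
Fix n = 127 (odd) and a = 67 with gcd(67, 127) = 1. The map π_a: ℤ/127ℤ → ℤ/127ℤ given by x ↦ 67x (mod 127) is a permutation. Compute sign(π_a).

Trace 61: π^k(61) = [61, 23, 17, 123, 113, 78, 19] for k=0..6.
Decompose π into cycles: lengths [126, 1] (2 cycles, including the fixed point 0).
2 cycles on 127: each ℓ→(−1)^(ℓ−1), product (−1)^125 = -1.

-1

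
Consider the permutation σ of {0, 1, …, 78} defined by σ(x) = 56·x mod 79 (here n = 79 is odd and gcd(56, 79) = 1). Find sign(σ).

Orbit of 23 under x↦56x: [23, 24, 1, 56, 55, 78]… (length divides ord_79(56)).
π_56 has 14 disjoint cycles with lengths [6, 6, 6, 6, 6, 6, 6, 6, 6, 6, 6, 6, 6, 1] on {0,…,78}.
14 cycles on 79: each ℓ→(−1)^(ℓ−1), product (−1)^65 = -1.
(56|79)_J = -1 (Zolotarev's lemma cross-check).

-1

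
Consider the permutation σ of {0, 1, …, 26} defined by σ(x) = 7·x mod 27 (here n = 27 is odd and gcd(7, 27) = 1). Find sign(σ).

+1

Orbit of 10 under x↦7x: [10, 16, 4, 1, 7, 22, 19]… (length divides ord_27(7)).
Decompose π into cycles: lengths [9, 9, 3, 3, 1, 1, 1] (7 cycles, including the fixed point 0).
7 cycles on 27: each ℓ→(−1)^(ℓ−1), product (−1)^20 = +1.
Check: (7/27) = +1 by Zolotarev.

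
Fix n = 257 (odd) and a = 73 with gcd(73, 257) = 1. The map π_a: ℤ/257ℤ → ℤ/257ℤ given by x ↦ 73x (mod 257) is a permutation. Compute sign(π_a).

+1

Orbit of 1 under x↦73x: [1, 73, 189, 176, 255, 111, 136]… (length divides ord_257(73)).
π_73 has 5 disjoint cycles with lengths [64, 64, 64, 64, 1] on {0,…,256}.
With 5 cycles on 257 points, sign = (−1)^{257−5} = +1.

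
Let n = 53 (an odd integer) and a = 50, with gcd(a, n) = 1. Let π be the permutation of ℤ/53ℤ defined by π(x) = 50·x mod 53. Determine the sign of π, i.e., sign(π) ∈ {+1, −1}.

Orbit of 15 under x↦50x: [15, 8, 29, 19, 49, 12, 17]… (length divides ord_53(50)).
2 cycles of lengths [52, 1].
Σ(ℓ_i−1) = 53−2 = 51; sign = (−1)^51 = -1.

-1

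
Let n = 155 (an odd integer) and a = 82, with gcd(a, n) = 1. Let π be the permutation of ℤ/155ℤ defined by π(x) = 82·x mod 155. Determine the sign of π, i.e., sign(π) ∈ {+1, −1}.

-1

Start at x=102: 102 → 149 → 128 → 111 → 112 → 39 → 98 → … (one orbit).
π_82 has 6 disjoint cycles with lengths [60, 60, 15, 15, 4, 1] on {0,…,154}.
155 − 6 = 149 transpositions; sign(π) = (−1)^149 = -1.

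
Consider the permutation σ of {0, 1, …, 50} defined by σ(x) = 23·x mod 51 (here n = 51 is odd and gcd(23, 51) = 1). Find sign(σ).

+1

Orbit of 5 under x↦23x: [5, 13, 44, 43, 20, 1, 23]… (length divides ord_51(23)).
Cycle type of π: 16×3 + 2 + 1; total 5 cycles.
With 5 cycles on 51 points, sign = (−1)^{51−5} = +1.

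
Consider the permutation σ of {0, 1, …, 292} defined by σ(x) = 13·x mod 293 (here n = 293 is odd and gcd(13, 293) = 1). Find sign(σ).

Start at x=2: 2 → 26 → 45 → 292 → 280 → 124 → 147 → … (one orbit).
π_13 has 2 disjoint cycles with lengths [292, 1] on {0,…,292}.
Σ(ℓ_i−1) = 293−2 = 291; sign = (−1)^291 = -1.
The Jacobi symbol (13|293) = -1 (Zolotarev) agrees.

-1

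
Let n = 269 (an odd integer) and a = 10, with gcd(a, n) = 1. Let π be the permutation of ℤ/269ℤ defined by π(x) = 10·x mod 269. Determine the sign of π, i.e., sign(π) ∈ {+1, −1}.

Start at x=249: 249 → 69 → 152 → 175 → 136 → 15 → 150 → … (one orbit).
π_10 has 2 disjoint cycles with lengths [268, 1] on {0,…,268}.
sign(π) = (−1)^{n − #cycles} = (−1)^{269−2} = (−1)^267 = -1.
Via Zolotarev, sign(π_{10}) = (10|269) = -1.

-1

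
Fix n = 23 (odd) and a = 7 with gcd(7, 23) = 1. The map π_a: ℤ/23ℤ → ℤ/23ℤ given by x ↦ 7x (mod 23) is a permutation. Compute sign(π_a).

Trace 15: π^k(15) = [15, 13, 22, 16, 20, 2, 14] for k=0..6.
The orbit structure of x ↦ 7x mod 23: 2 orbits of sizes [22, 1].
With 2 cycles on 23 points, sign = (−1)^{23−2} = -1.

-1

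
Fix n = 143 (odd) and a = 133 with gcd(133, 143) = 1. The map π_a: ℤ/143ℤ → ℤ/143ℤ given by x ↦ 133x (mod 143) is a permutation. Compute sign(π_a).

Trace 1: π^k(1) = [1, 133, 100] for k=0..2.
The orbit structure of x ↦ 133x mod 143: 55 orbits of sizes [3, 3, 3, 3, 3, 3, 3, 3, 3, 3, 3, 3, 3, 3, 3, 3, 3, 3, 3, 3, 3, 3, 3, 3, 3, 3, 3, 3, 3, 3, 3, 3, 3, 3, 3, 3, 3, 3, 3, 3, 3, 3, 3, 3, 1, 1, 1, 1, 1, 1, 1, 1, 1, 1, 1].
Σ(ℓ_i−1) = 143−55 = 88; sign = (−1)^88 = +1.

+1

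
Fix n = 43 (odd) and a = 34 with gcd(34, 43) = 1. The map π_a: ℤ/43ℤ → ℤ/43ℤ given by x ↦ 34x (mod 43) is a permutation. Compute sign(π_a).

Orbit of 9 under x↦34x: [9, 5, 41, 18, 10, 39, 36]… (length divides ord_43(34)).
π_34 has 2 disjoint cycles with lengths [42, 1] on {0,…,42}.
With 2 cycles on 43 points, sign = (−1)^{43−2} = -1.
Check: (34/43) = -1 by Zolotarev.

-1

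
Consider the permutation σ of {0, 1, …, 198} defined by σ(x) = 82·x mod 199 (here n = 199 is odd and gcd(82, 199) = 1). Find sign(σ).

Trace 121: π^k(121) = [121, 171, 92, 181, 116, 159, 103] for k=0..6.
Cycle type of π: 66×3 + 1; total 4 cycles.
n − c = 199 − 4 = 195; sign = (−1)^195 = -1.
Check: (82/199) = -1 by Zolotarev.

-1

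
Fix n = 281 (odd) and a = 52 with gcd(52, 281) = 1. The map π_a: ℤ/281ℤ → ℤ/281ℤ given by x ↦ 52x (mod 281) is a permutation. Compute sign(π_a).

Start at x=237: 237 → 241 → 168 → 25 → 176 → 160 → 171 → … (one orbit).
π_52 has 2 disjoint cycles with lengths [280, 1] on {0,…,280}.
2 cycles on 281: each ℓ→(−1)^(ℓ−1), product (−1)^279 = -1.
Zolotarev: (52|281) = -1, matching the cycle-count sign.

-1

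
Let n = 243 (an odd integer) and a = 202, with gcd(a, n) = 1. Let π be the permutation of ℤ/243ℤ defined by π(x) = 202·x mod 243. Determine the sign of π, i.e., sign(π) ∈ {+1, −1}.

+1

Start at x=79: 79 → 163 → 121 → 142 → 10 → 76 → 43 → … (one orbit).
Cycle lengths of π_202 on ℤ/243ℤ: [81, 81, 27, 27, 9, 9, 3, 3, 1, 1, 1]; 11 cycles in total.
With 11 cycles on 243 points, sign = (−1)^{243−11} = +1.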